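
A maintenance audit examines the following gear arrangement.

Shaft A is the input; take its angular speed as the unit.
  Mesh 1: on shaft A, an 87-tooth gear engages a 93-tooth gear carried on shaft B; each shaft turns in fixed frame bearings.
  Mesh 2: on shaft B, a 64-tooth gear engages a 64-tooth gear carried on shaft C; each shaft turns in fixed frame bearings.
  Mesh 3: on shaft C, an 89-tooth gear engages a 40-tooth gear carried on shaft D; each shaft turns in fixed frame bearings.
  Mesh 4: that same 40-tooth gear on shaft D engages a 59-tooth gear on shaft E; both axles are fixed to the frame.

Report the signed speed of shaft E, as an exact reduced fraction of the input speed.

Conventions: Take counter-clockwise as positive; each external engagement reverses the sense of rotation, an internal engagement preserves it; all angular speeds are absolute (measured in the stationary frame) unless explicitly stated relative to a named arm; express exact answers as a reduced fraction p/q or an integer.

2581/1829

4-mesh fixed-axis compound train (all bearings frame-fixed)
mesh 1 [87T→93T]: |ω|/ω_in = 1×87/93 = 29/31, sense flips to −
mesh 2 [64T→64T]: |ω|/ω_in = (29/31)×64/64 = 29/31, sense flips to +
mesh 3 [89T→40T]: |ω|/ω_in = (29/31)×89/40 = 2581/1240, sense flips to −
mesh 4 [40T→59T]: |ω|/ω_in = (2581/1240)×40/59 = 2581/1829, sense flips to +
signed output speed (× input speed) = 2581/1829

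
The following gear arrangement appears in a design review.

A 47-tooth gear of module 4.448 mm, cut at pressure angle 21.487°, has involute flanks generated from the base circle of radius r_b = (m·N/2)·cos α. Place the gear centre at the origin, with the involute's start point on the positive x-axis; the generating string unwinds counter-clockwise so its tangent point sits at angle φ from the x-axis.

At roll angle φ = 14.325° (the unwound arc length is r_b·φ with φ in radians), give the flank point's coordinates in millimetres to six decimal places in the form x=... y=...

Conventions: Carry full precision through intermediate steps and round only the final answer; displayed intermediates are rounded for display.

single-mesh involute tooth geometry (47T wheel at module 4.448)
pitch radius r_p = m·N/2 = 4.448·47/2 = 104.528000
base radius r_b = r_p·cos α = 104.528000·cos 21.487° = 97.263377
roll angle φ = 14.325° = 0.25001842 rad
x = r_b·(cos φ + φ·sin φ) = 100.255964
y = r_b·(sin φ − φ·cos φ) = 0.503532

x=100.255964 y=0.503532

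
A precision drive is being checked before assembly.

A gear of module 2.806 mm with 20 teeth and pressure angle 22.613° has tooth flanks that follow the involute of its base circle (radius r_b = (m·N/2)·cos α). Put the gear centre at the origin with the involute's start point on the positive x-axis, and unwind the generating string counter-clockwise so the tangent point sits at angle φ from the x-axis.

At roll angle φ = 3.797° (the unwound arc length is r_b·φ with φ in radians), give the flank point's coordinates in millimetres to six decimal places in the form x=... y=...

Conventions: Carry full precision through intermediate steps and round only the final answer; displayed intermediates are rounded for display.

x=25.959648 y=0.002512

recognized (one wheel, involute flank): single-mesh tooth geometry, m = 2.806, N = 20
pitch radius r_p = m·N/2 = 2.806·20/2 = 28.060000
base radius r_b = r_p·cos α = 28.060000·cos 22.613° = 25.902831
roll angle φ = 3.797° = 0.06627015 rad
x = r_b·(cos φ + φ·sin φ) = 25.959648
y = r_b·(sin φ − φ·cos φ) = 0.002512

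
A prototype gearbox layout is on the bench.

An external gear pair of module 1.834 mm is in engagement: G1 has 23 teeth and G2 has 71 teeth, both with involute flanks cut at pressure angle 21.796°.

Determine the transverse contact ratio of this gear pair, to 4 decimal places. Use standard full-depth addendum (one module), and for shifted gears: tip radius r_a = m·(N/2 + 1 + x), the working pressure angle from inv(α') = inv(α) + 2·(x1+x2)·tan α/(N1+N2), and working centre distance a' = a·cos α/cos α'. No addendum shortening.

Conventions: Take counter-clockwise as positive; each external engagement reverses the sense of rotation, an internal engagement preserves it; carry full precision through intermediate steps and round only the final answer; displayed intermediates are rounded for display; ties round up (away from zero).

recognized (one external pair, fixed centres): single-mesh tooth geometry, m = 1.834, N1 = 23, N2 = 71
base radii: r_b1 = 19.583241, r_b2 = 60.452615
tip radii: r_a1 = 22.925000, r_a2 = 66.941000
no profile shift: α' = α, a' = a
action lengths: √(r_a1²−r_b1²) = 11.918569, √(r_a2²−r_b2²) = 28.750285
base pitch p_b = π·m·cos α = 5.349788
CR = (11.918569 + 28.750285 − 86.198000·sin 21.79600°)/5.349788 = 1.619368
contact ratio ≈ 1.6194

1.6194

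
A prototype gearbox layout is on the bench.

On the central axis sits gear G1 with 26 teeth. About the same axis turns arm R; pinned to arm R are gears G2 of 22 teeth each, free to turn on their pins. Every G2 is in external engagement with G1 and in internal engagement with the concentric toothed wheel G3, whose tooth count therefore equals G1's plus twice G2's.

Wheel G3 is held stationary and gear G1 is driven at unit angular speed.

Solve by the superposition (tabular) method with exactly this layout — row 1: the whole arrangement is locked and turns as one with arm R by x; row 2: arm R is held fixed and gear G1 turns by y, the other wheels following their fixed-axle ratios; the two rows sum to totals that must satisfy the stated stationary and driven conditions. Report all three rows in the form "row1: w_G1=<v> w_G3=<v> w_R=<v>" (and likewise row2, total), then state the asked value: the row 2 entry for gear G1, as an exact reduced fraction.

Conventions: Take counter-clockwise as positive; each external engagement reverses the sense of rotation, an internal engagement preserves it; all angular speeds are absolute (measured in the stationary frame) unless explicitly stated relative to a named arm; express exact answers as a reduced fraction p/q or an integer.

class = planetary set [G3 = 26+2·22 = 70; Willis about the carrier]
row 1 (train locked, turned with arm): all members turn x
row 2 (arm held, sun turns y): ω_ring = −(26/70)·y, ω_arm = 0
boundary: total ω_ring = x − (26/70)·y = 0 and total ω_sun = x + y = 1  ⇒  y = 35/48, x = 13/48
row 2 ring = −(26/70)·35/48 = -13/48
totals (row 1 + row 2): sun 13/48 + 35/48 = 1, ring 13/48 + (-13/48) = 0, arm 13/48 + 0 = 13/48
asked cell (row2, sun) = 35/48

row1: w_G1=13/48 w_G3=13/48 w_R=13/48
row2: w_G1=35/48 w_G3=-13/48 w_R=0
total: w_G1=1 w_G3=0 w_R=13/48
asked value: 35/48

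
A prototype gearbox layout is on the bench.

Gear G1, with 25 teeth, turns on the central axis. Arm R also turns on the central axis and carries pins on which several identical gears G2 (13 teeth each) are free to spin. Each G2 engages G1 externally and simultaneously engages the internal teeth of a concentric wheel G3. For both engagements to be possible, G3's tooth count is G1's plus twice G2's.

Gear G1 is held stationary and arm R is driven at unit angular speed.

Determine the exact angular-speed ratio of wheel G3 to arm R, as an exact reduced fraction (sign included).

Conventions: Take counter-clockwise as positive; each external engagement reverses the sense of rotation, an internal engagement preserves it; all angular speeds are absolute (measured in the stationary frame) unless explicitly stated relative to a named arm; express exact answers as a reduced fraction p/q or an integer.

topology: planetary set — G1 25T / G2 13T / G3 51T, arm = carrier (Willis)
ring teeth: 25 + 2·13 = 51
25(ω_sun−ω_arm) = −51(ω_ring−ω_arm),  ω_sun = 0, ω_arm = 1
ω_ring = 1 − (25/51)(0−1) = 76/51
ω_out/ω_in = 76/51

76/51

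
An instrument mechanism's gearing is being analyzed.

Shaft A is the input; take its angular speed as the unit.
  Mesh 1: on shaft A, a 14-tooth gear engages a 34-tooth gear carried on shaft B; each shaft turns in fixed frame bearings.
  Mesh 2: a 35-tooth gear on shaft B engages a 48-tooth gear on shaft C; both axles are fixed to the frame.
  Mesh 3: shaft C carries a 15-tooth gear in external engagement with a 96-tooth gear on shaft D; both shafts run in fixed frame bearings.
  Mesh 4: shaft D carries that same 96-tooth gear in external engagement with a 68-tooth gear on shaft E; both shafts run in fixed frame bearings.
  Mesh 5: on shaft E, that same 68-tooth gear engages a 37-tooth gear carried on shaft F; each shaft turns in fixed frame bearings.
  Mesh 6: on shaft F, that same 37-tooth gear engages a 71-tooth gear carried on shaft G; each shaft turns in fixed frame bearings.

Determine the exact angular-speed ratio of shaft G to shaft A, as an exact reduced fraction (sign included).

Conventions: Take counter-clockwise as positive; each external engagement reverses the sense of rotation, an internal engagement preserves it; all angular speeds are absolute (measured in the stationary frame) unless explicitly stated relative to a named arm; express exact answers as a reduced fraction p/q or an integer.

class = fixed-axis compound train [6 meshes; 6 ratios multiply, 6 sense flips]
mesh 1 [14T→34T]: running ratio 7/17, sense −
mesh 2 [35T→48T]: running ratio 245/816, sense +
mesh 3 [15T→96T]: running ratio 1225/26112, sense −
mesh 4 [96T→68T]: running ratio 1225/18496, sense +
mesh 5 [68T→37T]: running ratio 1225/10064, sense −
mesh 6 [37T→71T]: running ratio 1225/19312, sense +
ω_out/ω_in = 1225/19312

1225/19312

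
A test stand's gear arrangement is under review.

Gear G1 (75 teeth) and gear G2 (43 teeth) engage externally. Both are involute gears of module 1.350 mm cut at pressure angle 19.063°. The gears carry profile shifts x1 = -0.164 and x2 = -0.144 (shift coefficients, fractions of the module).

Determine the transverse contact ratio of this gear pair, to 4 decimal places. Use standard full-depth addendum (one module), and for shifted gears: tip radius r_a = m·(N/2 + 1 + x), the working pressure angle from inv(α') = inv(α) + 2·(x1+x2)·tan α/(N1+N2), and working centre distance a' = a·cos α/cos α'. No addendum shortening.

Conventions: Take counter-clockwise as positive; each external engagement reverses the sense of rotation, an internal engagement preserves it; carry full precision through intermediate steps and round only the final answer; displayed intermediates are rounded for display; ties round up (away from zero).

class = single-mesh tooth geometry [involute pair 75T × 43T, m = 1.350]
base radii: r_b1 = 47.848726, r_b2 = 27.433270
tip radii: r_a1 = 51.753600, r_a2 = 30.180600
inv(α') = inv(19.063°) + 2·(-0.164-0.144)·tan α/(75+43) = 0.01104196  ⇒  α' = 18.15142°
a' = a·cos α / cos α' = 79.6500·cos 19.063°/cos 18.15142° = 79.224481
action lengths: √(r_a1²−r_b1²) = 19.721423, √(r_a2²−r_b2²) = 12.581110
base pitch p_b = π·m·cos α = 4.008566
CR = (19.721423 + 12.581110 − 79.224481·sin 18.15142°)/4.008566 = 1.901374
contact ratio ≈ 1.9014

1.9014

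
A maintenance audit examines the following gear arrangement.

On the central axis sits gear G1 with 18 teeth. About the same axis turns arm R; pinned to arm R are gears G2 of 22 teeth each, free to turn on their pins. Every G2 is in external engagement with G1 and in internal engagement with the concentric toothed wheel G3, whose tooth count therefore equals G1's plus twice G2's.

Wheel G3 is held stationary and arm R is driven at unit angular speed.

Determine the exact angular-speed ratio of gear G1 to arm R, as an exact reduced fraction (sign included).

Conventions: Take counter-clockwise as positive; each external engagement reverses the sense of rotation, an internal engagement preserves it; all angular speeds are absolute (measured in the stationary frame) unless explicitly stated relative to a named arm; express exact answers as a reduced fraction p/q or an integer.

40/9

topology: planetary set — G1 18T / G2 22T / G3 62T, arm = carrier (Willis)
ring teeth: 18 + 2·22 = 62
18(ω_sun−ω_arm) = −62(ω_ring−ω_arm),  ω_ring = 0, ω_arm = 1
ω_sun = 1 − (62/18)(0−1) = 40/9
ω_out/ω_in = 40/9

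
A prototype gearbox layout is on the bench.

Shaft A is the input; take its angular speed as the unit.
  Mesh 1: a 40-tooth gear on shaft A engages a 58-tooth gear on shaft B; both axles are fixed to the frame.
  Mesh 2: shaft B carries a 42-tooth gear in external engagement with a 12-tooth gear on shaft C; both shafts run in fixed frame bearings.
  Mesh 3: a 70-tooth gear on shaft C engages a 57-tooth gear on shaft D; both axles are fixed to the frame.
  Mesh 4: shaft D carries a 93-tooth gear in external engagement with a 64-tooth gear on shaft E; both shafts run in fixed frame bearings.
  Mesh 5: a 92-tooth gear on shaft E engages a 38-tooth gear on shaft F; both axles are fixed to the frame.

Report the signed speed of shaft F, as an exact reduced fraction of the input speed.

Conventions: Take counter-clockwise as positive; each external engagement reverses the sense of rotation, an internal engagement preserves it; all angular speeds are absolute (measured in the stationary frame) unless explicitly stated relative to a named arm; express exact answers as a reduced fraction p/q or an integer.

5-mesh fixed-axis compound train (all bearings frame-fixed)
mesh 1 [40T→58T]: |ω|/ω_in = 1×40/58 = 20/29, sense flips to −
mesh 2 [42T→12T]: |ω|/ω_in = (20/29)×42/12 = 70/29, sense flips to +
mesh 3 [70T→57T]: |ω|/ω_in = (70/29)×70/57 = 4900/1653, sense flips to −
mesh 4 [93T→64T]: |ω|/ω_in = (4900/1653)×93/64 = 37975/8816, sense flips to +
mesh 5 [92T→38T]: |ω|/ω_in = (37975/8816)×92/38 = 873425/83752, sense flips to −
signed output speed (× input speed) = -873425/83752

-873425/83752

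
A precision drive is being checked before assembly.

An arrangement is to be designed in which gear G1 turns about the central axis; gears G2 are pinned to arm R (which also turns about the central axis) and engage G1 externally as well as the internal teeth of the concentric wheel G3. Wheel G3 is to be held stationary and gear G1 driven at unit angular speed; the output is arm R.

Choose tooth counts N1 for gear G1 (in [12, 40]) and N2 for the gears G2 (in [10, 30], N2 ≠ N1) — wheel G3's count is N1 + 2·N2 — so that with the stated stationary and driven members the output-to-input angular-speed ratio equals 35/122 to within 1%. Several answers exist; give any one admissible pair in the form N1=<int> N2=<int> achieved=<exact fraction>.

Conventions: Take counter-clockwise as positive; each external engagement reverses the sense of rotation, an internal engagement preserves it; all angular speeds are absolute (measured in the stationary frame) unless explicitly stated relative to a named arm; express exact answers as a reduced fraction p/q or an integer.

N1=35 N2=26 achieved=35/122

topology: planetary set — design target 35/122, arm = carrier (Willis)
Willis with ω_ring = 0: ω_arm/ω_sun = N1/(N1+N3); set equal to 35/122  ⇒  N3/N1 = 1/(35/122) − 1 = 87/35
N3 = N1 + 2·N2  ⇒  N2/N1 = (N3/N1 − 1)/2 = (87/35 − 1)/2 = 26/35
smallest multiple with N1 ≥ 12 and N2 ≥ 10: k = 1  ⇒  N1 = 1·35 = 35, N2 = 1·26 = 26 (N1 ≤ 40, N2 ≤ 30, N2 ≠ N1 ✓), N3 = 35 + 2·26 = 87
check: N1/(N1+N3) with N1 = 35, N3 = 87 gives 35/122; |achieved − target| = 0 ≤ 7/2440 ✓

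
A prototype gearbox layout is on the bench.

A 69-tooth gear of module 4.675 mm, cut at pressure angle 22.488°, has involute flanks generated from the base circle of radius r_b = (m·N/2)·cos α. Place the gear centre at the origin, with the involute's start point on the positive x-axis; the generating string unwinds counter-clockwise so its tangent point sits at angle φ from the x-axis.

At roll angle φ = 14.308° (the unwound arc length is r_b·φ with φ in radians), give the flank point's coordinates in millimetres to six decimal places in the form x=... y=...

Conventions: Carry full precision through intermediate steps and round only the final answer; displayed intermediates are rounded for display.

recognized (one wheel, involute flank): single-mesh tooth geometry, m = 4.675, N = 69
pitch radius r_p = m·N/2 = 4.675·69/2 = 161.287500
base radius r_b = r_p·cos α = 161.287500·cos 22.488° = 149.023144
roll angle φ = 14.308° = 0.24972171 rad
x = r_b·(cos φ + φ·sin φ) = 153.597564
y = r_b·(sin φ − φ·cos φ) = 0.768760

x=153.597564 y=0.768760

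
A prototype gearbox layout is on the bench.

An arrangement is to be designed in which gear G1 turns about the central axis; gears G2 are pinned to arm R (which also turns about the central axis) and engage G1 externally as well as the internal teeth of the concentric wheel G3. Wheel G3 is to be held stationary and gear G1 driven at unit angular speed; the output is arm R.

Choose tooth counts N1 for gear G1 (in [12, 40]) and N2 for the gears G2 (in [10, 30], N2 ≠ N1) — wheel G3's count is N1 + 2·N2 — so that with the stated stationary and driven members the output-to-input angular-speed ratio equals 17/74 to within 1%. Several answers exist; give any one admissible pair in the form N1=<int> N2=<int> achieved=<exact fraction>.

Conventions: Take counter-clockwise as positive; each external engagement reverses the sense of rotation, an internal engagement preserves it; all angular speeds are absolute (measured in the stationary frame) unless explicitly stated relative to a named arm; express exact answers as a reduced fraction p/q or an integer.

N1=17 N2=20 achieved=17/74

planetary set to be sized for 17/74 (Willis relation)
Willis with ω_ring = 0: ω_arm/ω_sun = N1/(N1+N3); set equal to 17/74  ⇒  N3/N1 = 1/(17/74) − 1 = 57/17
N3 = N1 + 2·N2  ⇒  N2/N1 = (N3/N1 − 1)/2 = (57/17 − 1)/2 = 20/17
smallest multiple with N1 ≥ 12 and N2 ≥ 10: k = 1  ⇒  N1 = 1·17 = 17, N2 = 1·20 = 20 (N1 ≤ 40, N2 ≤ 30, N2 ≠ N1 ✓), N3 = 17 + 2·20 = 57
check: N1/(N1+N3) with N1 = 17, N3 = 57 gives 17/74; |achieved − target| = 0 ≤ 17/7400 ✓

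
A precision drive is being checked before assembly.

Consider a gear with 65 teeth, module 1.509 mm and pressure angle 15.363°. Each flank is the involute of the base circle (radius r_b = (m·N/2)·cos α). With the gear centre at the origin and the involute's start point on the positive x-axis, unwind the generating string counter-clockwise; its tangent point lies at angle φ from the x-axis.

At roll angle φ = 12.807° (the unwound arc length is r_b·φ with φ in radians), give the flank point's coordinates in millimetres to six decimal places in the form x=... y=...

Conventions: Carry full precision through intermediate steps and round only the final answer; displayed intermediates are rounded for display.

x=48.456713 y=0.175167

recognized (one wheel, involute flank): single-mesh tooth geometry, m = 1.509, N = 65
pitch radius r_p = m·N/2 = 1.509·65/2 = 49.042500
base radius r_b = r_p·cos α = 49.042500·cos 15.363° = 47.290049
roll angle φ = 12.807° = 0.22352432 rad
x = r_b·(cos φ + φ·sin φ) = 48.456713
y = r_b·(sin φ − φ·cos φ) = 0.175167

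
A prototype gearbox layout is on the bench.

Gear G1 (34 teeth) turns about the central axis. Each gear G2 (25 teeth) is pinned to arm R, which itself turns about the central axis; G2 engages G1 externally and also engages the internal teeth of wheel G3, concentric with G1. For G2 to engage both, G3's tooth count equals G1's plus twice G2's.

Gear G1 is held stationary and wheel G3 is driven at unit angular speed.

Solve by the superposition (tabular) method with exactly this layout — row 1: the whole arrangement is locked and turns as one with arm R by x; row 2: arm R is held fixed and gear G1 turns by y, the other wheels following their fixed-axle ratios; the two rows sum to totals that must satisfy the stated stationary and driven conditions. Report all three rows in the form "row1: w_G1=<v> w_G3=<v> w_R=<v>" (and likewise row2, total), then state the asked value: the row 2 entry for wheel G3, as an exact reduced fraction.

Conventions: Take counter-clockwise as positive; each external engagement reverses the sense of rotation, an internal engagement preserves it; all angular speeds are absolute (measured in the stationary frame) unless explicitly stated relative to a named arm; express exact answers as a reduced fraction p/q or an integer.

row1: w_G1=42/59 w_G3=42/59 w_R=42/59
row2: w_G1=-42/59 w_G3=17/59 w_R=0
total: w_G1=0 w_G3=1 w_R=42/59
asked value: 17/59

planetary set (34T centre, 25T on arm, 84T internal) — Willis relation
row 1 (train locked, turned with arm): all members turn x
superposition row 2 [arm held]: sun y, ring −(34/84)·y, arm 0
boundary: total ω_sun = x + y = 0 and total ω_ring = x − (34/84)·y = 1  ⇒  y = -42/59, x = 42/59
row 2 ring = −(34/84)·(-42/59) = 17/59
totals (row 1 + row 2): sun 42/59 + (-42/59) = 0, ring 42/59 + 17/59 = 1, arm 42/59 + 0 = 42/59
asked cell (row2, ring) = 17/59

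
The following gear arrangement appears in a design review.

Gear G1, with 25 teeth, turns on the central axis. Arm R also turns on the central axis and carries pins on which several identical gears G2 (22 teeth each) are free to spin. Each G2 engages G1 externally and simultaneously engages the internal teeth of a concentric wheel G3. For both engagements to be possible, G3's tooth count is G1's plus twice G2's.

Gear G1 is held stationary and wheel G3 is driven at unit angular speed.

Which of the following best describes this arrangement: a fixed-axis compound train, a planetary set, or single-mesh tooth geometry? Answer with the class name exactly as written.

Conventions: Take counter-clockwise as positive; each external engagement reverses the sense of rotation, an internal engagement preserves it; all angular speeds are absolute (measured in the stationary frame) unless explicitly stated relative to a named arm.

topology: planetary set — G1 25T / G2 22T / G3 69T, arm = carrier (Willis)
classification: planetary set

planetary set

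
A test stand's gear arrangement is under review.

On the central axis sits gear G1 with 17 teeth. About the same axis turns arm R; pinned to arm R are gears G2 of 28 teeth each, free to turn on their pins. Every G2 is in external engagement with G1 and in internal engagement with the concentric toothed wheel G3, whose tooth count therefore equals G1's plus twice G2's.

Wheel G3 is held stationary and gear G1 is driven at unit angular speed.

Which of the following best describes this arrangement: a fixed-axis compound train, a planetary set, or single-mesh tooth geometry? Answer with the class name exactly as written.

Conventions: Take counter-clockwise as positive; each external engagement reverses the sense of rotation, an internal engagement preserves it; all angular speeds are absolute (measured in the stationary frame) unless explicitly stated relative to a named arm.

recognized (axles ride arm R): planetary set, 17/28/73 teeth
classification: planetary set

planetary set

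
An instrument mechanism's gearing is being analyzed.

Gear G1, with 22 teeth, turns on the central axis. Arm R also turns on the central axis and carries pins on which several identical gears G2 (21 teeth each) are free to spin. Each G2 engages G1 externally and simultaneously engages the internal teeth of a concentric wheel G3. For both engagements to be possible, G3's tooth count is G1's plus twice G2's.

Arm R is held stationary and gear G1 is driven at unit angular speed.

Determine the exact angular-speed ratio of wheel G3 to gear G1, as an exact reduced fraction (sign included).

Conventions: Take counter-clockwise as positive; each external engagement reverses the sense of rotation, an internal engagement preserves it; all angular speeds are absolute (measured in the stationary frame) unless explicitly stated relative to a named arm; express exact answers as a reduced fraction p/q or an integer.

recognized (axles ride arm R): planetary set, 22/21/64 teeth
ring teeth: 22 + 2·21 = 64
22(ω_sun−ω_arm) = −64(ω_ring−ω_arm),  ω_arm = 0, ω_sun = 1
ω_ring = 0 − (22/64)(1−0) = -11/32
ω_out/ω_in = -11/32

-11/32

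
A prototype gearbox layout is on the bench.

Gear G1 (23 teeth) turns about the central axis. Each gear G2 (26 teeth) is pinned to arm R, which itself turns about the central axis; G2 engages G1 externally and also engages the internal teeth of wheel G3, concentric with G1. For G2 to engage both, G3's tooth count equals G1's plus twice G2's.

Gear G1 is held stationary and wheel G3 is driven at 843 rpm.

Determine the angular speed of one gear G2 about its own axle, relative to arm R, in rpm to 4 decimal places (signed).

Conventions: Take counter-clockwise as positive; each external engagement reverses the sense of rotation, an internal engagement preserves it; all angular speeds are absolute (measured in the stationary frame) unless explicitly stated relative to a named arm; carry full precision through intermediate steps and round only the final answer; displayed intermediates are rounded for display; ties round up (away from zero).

+570.7123 rpm

recognized (axles ride arm R): planetary set, 23/26/75 teeth
normalise by the input: solve with ω_ring = 1, then scale by 843 rpm
ring teeth: 23 + 2·26 = 75
23(ω_sun−ω_arm) = −75(ω_ring−ω_arm),  ω_sun = 0, ω_ring = 1
23(0−ω_arm) = −75(1−ω_arm)  ⇒  98·ω_arm = 75  ⇒  ω_arm = 75/98
sun–planet mesh: 23·(0−75/98) = −26·(ω_p−ω_arm)  ⇒  ω_p−ω_arm = 1725/2548
scale: ω_p−ω_arm = 1725/2548 × 843 rpm = +570.7123 rpm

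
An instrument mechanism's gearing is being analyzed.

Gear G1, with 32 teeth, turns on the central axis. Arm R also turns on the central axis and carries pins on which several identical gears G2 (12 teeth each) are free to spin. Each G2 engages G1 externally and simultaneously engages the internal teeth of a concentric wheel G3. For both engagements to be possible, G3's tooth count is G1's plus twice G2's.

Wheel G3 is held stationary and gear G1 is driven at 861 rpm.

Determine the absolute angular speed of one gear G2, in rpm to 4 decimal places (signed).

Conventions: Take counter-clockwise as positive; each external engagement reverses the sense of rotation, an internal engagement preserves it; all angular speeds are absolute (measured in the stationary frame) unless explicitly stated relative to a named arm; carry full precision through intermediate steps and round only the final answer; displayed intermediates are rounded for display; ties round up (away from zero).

-1148.0000 rpm

class = planetary set [G3 = 32+2·12 = 56; Willis about the carrier]
normalise by the input: solve with ω_sun = 1, then scale by 861 rpm
ring teeth: 32 + 2·12 = 56
32(ω_sun−ω_arm) = −56(ω_ring−ω_arm),  ω_ring = 0, ω_sun = 1
32(1−ω_arm) = −56(0−ω_arm)  ⇒  88·ω_arm = 32  ⇒  ω_arm = 4/11
sun–planet mesh: 32·(1−4/11) = −12·(ω_p−ω_arm)  ⇒  ω_p−ω_arm = -56/33
ω_p = 4/11 − 56/33 = -4/3
scale: ω_p = -4/3 × 861 rpm = -1148.0000 rpm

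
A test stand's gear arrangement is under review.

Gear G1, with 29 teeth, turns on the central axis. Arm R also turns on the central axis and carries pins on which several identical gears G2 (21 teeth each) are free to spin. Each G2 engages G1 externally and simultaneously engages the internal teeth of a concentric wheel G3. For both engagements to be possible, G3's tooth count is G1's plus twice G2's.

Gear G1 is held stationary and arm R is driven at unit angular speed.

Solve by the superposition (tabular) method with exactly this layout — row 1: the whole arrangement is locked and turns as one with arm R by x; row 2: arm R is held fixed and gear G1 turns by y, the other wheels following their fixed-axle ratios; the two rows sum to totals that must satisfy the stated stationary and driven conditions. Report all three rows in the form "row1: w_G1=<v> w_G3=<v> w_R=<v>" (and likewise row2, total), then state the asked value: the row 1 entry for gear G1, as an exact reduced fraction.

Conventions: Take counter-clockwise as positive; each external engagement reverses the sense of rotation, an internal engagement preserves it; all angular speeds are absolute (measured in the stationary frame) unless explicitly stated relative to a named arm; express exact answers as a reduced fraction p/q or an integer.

planetary set (29T centre, 21T on arm, 71T internal) — Willis relation
row 1 (train locked, turned with arm): all members turn x
row 2 (arm held, sun turns y): ω_ring = −(29/71)·y, ω_arm = 0
boundary: total ω_sun = x + y = 0 and total ω_arm = x = 1  ⇒  y = -1, x = 1
row 2 ring = −(29/71)·(-1) = 29/71
totals (row 1 + row 2): sun 1 + (-1) = 0, ring 1 + 29/71 = 100/71, arm 1 + 0 = 1
asked cell (row1, sun) = 1

row1: w_G1=1 w_G3=1 w_R=1
row2: w_G1=-1 w_G3=29/71 w_R=0
total: w_G1=0 w_G3=100/71 w_R=1
asked value: 1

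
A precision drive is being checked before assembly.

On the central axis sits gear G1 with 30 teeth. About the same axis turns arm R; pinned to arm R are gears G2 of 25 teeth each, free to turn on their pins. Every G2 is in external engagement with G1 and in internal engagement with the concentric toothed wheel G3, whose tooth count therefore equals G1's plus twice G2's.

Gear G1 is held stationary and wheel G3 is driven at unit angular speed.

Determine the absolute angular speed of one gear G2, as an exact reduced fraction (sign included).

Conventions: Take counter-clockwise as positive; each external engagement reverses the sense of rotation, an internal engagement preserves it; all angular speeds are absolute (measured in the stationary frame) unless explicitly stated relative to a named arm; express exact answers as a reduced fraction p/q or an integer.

recognized (axles ride arm R): planetary set, 30/25/80 teeth
ring teeth: 30 + 2·25 = 80
30(ω_sun−ω_arm) = −80(ω_ring−ω_arm),  ω_sun = 0, ω_ring = 1
30(0−ω_arm) = −80(1−ω_arm)  ⇒  110·ω_arm = 80  ⇒  ω_arm = 8/11
sun–planet mesh: 30·(0−8/11) = −25·(ω_p−ω_arm)  ⇒  ω_p−ω_arm = 48/55
ω_p = 8/11 + 48/55 = 8/5
exact speed ratio = 8/5

8/5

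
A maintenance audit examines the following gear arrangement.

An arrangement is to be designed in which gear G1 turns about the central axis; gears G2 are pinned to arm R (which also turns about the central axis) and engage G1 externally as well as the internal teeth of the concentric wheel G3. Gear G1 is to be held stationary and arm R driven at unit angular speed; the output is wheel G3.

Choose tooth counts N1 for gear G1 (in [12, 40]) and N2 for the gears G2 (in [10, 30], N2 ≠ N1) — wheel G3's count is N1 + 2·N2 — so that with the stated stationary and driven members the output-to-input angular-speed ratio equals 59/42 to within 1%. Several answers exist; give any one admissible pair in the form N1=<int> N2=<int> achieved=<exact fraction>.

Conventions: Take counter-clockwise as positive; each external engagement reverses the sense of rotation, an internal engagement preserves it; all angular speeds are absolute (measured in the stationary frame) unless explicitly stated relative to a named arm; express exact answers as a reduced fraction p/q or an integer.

N1=34 N2=25 achieved=59/42

class = planetary set [ratio 59/42 wanted; Willis about the carrier]
Willis with ω_sun = 0: ω_ring/ω_arm = (N1+N3)/N3; set equal to 59/42  ⇒  N3/N1 = 1/(59/42 − 1) = 42/17
N3 = N1 + 2·N2  ⇒  N2/N1 = (N3/N1 − 1)/2 = (42/17 − 1)/2 = 25/34
smallest multiple with N1 ≥ 12 and N2 ≥ 10: k = 1  ⇒  N1 = 1·34 = 34, N2 = 1·25 = 25 (N1 ≤ 40, N2 ≤ 30, N2 ≠ N1 ✓), N3 = 34 + 2·25 = 84
check: (N1+N3)/N3 with N1 = 34, N3 = 84 gives 59/42; |achieved − target| = 0 ≤ 59/4200 ✓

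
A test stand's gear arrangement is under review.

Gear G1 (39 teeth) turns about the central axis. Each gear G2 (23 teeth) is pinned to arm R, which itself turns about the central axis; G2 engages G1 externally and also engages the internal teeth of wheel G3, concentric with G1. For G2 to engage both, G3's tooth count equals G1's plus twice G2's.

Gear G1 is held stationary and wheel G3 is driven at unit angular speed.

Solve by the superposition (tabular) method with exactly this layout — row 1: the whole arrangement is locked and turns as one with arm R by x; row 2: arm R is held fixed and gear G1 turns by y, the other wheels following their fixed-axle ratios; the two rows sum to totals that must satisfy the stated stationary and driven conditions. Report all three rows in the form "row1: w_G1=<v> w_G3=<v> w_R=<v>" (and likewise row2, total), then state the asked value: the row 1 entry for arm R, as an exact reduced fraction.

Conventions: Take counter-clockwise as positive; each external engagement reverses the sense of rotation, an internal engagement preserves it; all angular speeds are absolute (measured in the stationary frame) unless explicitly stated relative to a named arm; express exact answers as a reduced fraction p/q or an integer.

planetary set (39T centre, 23T on arm, 85T internal) — Willis relation
row 1 (train locked, turned with arm): all members turn x
row 2 — arm fixed, fixed-axis ratios: sun y, ring −(39/85)·y, arm 0
boundary: total ω_sun = x + y = 0 and total ω_ring = x − (39/85)·y = 1  ⇒  y = -85/124, x = 85/124
row 2 ring = −(39/85)·(-85/124) = 39/124
totals (row 1 + row 2): sun 85/124 + (-85/124) = 0, ring 85/124 + 39/124 = 1, arm 85/124 + 0 = 85/124
asked cell (row1, arm) = 85/124

row1: w_G1=85/124 w_G3=85/124 w_R=85/124
row2: w_G1=-85/124 w_G3=39/124 w_R=0
total: w_G1=0 w_G3=1 w_R=85/124
asked value: 85/124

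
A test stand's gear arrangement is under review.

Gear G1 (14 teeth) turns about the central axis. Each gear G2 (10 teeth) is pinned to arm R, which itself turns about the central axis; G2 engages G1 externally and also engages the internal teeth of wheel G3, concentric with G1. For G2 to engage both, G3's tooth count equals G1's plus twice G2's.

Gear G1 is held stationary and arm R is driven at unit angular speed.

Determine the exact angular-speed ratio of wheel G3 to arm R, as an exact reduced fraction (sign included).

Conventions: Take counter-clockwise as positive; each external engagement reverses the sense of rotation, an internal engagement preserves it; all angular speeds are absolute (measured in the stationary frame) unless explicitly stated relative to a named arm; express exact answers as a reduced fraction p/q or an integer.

24/17

planetary set (14T centre, 10T on arm, 34T internal) — Willis relation
ring teeth: 14 + 2·10 = 34
14(ω_sun−ω_arm) = −34(ω_ring−ω_arm),  ω_sun = 0, ω_arm = 1
ω_ring = 1 − (14/34)(0−1) = 24/17
ω_out/ω_in = 24/17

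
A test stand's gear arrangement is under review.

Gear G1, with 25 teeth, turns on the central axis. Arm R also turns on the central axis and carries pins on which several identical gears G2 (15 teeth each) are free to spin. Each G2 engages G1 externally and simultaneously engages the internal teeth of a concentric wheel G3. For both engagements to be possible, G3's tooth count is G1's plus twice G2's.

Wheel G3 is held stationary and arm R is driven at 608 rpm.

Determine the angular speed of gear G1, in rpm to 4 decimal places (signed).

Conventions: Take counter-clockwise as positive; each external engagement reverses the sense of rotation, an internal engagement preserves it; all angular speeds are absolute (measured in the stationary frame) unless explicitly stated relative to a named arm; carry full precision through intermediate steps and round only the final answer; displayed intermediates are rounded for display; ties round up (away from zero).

+1945.6000 rpm

recognized (axles ride arm R): planetary set, 25/15/55 teeth
normalise by the input: solve with ω_arm = 1, then scale by 608 rpm
ring teeth: 25 + 2·15 = 55
25(ω_sun−ω_arm) = −55(ω_ring−ω_arm),  ω_ring = 0, ω_arm = 1
ω_sun = 1 − (55/25)(0−1) = 16/5
scale: ω_sun = 16/5 × 608 rpm = +1945.6000 rpm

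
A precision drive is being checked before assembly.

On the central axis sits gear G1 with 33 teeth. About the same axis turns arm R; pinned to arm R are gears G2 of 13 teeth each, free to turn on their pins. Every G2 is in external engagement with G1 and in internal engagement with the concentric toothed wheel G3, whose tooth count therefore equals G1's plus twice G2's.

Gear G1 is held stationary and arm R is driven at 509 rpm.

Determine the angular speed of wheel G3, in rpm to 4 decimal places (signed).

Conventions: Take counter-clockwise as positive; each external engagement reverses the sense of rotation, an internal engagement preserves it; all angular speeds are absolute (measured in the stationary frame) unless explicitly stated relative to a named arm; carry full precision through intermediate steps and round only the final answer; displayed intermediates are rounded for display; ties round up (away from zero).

+793.6949 rpm

topology: planetary set — G1 33T / G2 13T / G3 59T, arm = carrier (Willis)
normalise by the input: solve with ω_arm = 1, then scale by 509 rpm
ring teeth: 33 + 2·13 = 59
33(ω_sun−ω_arm) = −59(ω_ring−ω_arm),  ω_sun = 0, ω_arm = 1
ω_ring = 1 − (33/59)(0−1) = 92/59
scale: ω_ring = 92/59 × 509 rpm = +793.6949 rpm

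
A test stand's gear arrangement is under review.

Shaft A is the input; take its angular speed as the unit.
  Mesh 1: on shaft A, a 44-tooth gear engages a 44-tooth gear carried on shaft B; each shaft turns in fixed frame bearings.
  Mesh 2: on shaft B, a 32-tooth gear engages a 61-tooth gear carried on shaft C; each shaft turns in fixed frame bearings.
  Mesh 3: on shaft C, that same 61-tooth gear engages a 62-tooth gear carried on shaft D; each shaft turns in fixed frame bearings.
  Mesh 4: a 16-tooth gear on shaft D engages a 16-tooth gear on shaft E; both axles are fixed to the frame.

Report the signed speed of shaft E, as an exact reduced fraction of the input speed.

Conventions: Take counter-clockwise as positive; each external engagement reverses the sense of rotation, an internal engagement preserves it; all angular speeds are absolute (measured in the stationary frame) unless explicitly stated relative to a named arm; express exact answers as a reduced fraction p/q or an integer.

4-mesh fixed-axis compound train (all bearings frame-fixed)
mesh 1 [44T→44T]: |ω|/ω_in = 1×44/44 = 1, sense flips to −
mesh 2 [32T→61T]: |ω|/ω_in = 1×32/61 = 32/61, sense flips to +
mesh 3 [61T→62T]: |ω|/ω_in = (32/61)×61/62 = 16/31, sense flips to −
mesh 4 [16T→16T]: |ω|/ω_in = (16/31)×16/16 = 16/31, sense flips to +
signed output speed (× input speed) = 16/31

16/31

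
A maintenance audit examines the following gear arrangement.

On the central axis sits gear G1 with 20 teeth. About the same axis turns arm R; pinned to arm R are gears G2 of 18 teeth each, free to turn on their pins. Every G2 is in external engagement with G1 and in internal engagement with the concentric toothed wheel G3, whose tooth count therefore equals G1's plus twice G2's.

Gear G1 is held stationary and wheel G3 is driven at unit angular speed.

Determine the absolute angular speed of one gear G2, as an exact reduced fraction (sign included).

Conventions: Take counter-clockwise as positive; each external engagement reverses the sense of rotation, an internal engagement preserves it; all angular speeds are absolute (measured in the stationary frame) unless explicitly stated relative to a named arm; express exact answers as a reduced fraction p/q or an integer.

14/9

planetary set (20T centre, 18T on arm, 56T internal) — Willis relation
ring teeth: 20 + 2·18 = 56
20(ω_sun−ω_arm) = −56(ω_ring−ω_arm),  ω_sun = 0, ω_ring = 1
20(0−ω_arm) = −56(1−ω_arm)  ⇒  76·ω_arm = 56  ⇒  ω_arm = 14/19
sun–planet mesh: 20·(0−14/19) = −18·(ω_p−ω_arm)  ⇒  ω_p−ω_arm = 140/171
ω_p = 14/19 + 140/171 = 14/9
exact speed ratio = 14/9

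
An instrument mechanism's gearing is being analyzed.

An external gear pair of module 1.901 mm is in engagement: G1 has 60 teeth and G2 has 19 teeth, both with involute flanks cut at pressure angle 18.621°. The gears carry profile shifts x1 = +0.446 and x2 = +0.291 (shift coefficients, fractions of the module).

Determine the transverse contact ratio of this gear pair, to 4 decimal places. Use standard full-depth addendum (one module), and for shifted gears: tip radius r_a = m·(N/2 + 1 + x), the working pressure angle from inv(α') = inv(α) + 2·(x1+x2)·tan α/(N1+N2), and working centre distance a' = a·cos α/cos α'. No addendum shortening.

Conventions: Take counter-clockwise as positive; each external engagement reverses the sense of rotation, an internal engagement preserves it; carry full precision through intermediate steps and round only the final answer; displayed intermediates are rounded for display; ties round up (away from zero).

1.6004

class = single-mesh tooth geometry [involute pair 60T × 19T, m = 1.901]
base radii: r_b1 = 54.044562, r_b2 = 17.114111
tip radii: r_a1 = 59.778846, r_a2 = 20.513691
inv(α') = inv(18.621°) + 2·(+0.446+0.291)·tan α/(60+19) = 0.01823430  ⇒  α' = 21.33977°
a' = a·cos α / cos α' = 75.0895·cos 18.621°/cos 21.33977° = 76.396503
action lengths: √(r_a1²−r_b1²) = 25.547911, √(r_a2²−r_b2²) = 11.310116
base pitch p_b = π·m·cos α = 5.659533
CR = (25.547911 + 11.310116 − 76.396503·sin 21.33977°)/5.659533 = 1.600398
contact ratio ≈ 1.6004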